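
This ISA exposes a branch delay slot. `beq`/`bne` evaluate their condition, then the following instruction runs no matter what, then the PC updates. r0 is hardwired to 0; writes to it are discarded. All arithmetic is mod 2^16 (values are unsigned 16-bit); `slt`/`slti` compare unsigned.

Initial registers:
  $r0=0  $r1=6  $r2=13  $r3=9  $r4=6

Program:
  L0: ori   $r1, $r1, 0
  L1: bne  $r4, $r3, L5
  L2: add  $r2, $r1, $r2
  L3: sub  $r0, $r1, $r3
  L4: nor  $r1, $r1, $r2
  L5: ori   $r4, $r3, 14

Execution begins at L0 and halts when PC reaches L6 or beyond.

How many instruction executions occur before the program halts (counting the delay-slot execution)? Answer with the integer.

4

PC=0  ori   $r1, $r1, 0      | $r0=0 $r1=6 $r2=13 $r3=9 $r4=6
PC=1  bne  $r4, $r3, L5      | $r0=0 $r1=6 $r2=13 $r3=9 $r4=6  [TAKEN]
PC=2  add  $r2, $r1, $r2     | $r0=0 $r1=6 $r2=19 $r3=9 $r4=6
PC=5  ori   $r4, $r3, 14     | $r0=0 $r1=6 $r2=19 $r3=9 $r4=15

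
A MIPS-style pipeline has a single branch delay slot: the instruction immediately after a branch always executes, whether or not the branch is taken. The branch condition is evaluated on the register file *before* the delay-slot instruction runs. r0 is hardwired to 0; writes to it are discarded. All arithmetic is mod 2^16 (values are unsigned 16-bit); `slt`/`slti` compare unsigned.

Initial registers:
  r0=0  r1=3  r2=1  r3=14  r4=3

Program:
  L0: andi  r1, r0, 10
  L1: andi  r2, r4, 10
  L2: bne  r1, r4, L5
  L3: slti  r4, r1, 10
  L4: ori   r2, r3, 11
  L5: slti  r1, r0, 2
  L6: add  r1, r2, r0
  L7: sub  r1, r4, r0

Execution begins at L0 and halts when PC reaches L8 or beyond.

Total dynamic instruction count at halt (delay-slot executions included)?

[0] andi  r1, r0, 10  →  {r0:0, r1:0, r2:1, r3:14, r4:3}
[1] andi  r2, r4, 10  →  {r0:0, r1:0, r2:2, r3:14, r4:3}
[2] bne  r1, r4, L5  →  {r0:0, r1:0, r2:2, r3:14, r4:3}  ⟨branch taken⟩
[3] slti  r4, r1, 10  →  {r0:0, r1:0, r2:2, r3:14, r4:1}
[5] slti  r1, r0, 2  →  {r0:0, r1:1, r2:2, r3:14, r4:1}
[6] add  r1, r2, r0  →  {r0:0, r1:2, r2:2, r3:14, r4:1}
[7] sub  r1, r4, r0  →  {r0:0, r1:1, r2:2, r3:14, r4:1}

7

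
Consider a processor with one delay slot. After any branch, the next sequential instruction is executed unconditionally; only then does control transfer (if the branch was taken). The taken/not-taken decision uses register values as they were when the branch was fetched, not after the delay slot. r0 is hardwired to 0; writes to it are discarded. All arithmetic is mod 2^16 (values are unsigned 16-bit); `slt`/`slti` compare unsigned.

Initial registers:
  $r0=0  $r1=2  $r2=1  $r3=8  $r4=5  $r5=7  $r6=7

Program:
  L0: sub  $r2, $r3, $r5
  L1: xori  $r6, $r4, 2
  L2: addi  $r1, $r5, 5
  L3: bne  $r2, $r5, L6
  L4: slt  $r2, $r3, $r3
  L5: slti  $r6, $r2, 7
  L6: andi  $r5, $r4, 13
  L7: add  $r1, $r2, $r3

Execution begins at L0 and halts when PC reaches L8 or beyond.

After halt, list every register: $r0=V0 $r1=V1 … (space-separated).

$r0=0 $r1=8 $r2=0 $r3=8 $r4=5 $r5=5 $r6=7

[0] sub  $r2, $r3, $r5  →  {$r0:0, $r1:2, $r2:1, $r3:8, $r4:5, $r5:7, $r6:7}
[1] xori  $r6, $r4, 2  →  {$r0:0, $r1:2, $r2:1, $r3:8, $r4:5, $r5:7, $r6:7}
[2] addi  $r1, $r5, 5  →  {$r0:0, $r1:12, $r2:1, $r3:8, $r4:5, $r5:7, $r6:7}
[3] bne  $r2, $r5, L6  →  {$r0:0, $r1:12, $r2:1, $r3:8, $r4:5, $r5:7, $r6:7}  ⟨branch taken⟩
[4] slt  $r2, $r3, $r3  →  {$r0:0, $r1:12, $r2:0, $r3:8, $r4:5, $r5:7, $r6:7}
[6] andi  $r5, $r4, 13  →  {$r0:0, $r1:12, $r2:0, $r3:8, $r4:5, $r5:5, $r6:7}
[7] add  $r1, $r2, $r3  →  {$r0:0, $r1:8, $r2:0, $r3:8, $r4:5, $r5:5, $r6:7}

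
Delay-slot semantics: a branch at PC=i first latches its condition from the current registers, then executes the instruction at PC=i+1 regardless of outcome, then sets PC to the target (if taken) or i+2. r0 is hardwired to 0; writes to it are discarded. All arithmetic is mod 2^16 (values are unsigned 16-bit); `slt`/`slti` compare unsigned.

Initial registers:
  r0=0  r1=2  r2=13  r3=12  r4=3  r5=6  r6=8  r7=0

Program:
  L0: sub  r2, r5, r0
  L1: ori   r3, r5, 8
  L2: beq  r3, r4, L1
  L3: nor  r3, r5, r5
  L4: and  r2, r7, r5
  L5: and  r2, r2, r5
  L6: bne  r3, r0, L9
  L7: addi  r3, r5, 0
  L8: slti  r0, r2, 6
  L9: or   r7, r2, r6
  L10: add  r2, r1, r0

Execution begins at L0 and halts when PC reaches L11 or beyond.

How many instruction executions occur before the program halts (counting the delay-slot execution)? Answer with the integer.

10

#0 sub  r2, r5, r0 ; 0/2/6/12/3/6/8/0
#1 ori   r3, r5, 8 ; 0/2/6/14/3/6/8/0
#2 beq  r3, r4, L1 ; 0/2/6/14/3/6/8/0 ; →fallthru
#3 nor  r3, r5, r5 ; 0/2/6/65529/3/6/8/0
#4 and  r2, r7, r5 ; 0/2/0/65529/3/6/8/0
#5 and  r2, r2, r5 ; 0/2/0/65529/3/6/8/0
#6 bne  r3, r0, L9 ; 0/2/0/65529/3/6/8/0 ; →target
#7 addi  r3, r5, 0 ; 0/2/0/6/3/6/8/0
#9 or   r7, r2, r6 ; 0/2/0/6/3/6/8/8
#10 add  r2, r1, r0 ; 0/2/2/6/3/6/8/8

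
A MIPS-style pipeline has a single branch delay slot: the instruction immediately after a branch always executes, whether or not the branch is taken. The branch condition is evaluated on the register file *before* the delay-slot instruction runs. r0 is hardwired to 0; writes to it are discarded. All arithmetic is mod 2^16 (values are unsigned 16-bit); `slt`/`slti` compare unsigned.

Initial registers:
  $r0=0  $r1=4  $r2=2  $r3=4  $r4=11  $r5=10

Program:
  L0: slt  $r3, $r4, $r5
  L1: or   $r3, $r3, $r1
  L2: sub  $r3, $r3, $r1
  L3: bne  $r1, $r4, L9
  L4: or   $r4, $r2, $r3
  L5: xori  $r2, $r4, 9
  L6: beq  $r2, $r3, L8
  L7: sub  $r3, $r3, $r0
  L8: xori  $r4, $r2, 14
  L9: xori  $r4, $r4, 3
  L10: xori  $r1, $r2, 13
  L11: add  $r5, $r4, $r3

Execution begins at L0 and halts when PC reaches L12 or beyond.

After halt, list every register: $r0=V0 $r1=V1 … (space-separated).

$r0=0 $r1=15 $r2=2 $r3=0 $r4=1 $r5=1

  step pc=0: slt  $r3, $r4, $r5  regs=(0,4,2,0,11,10)
  step pc=1: or   $r3, $r3, $r1  regs=(0,4,2,4,11,10)
  step pc=2: sub  $r3, $r3, $r1  regs=(0,4,2,0,11,10)
  step pc=3: bne  $r1, $r4, L9  cond=T  regs=(0,4,2,0,11,10)
  step pc=4: or   $r4, $r2, $r3  regs=(0,4,2,0,2,10)
  step pc=9: xori  $r4, $r4, 3  regs=(0,4,2,0,1,10)
  step pc=10: xori  $r1, $r2, 13  regs=(0,15,2,0,1,10)
  step pc=11: add  $r5, $r4, $r3  regs=(0,15,2,0,1,1)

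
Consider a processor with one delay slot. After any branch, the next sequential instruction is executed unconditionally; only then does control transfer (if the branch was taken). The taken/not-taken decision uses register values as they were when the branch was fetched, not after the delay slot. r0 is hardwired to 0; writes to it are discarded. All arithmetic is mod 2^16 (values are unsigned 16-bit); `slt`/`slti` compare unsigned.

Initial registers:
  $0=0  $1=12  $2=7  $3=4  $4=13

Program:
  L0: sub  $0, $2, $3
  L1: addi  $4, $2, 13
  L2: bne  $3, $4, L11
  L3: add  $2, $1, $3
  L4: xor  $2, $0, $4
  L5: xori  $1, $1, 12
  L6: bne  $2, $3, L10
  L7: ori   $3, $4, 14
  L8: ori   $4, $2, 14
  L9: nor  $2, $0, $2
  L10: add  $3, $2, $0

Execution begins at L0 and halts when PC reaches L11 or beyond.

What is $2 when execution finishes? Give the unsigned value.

16

  step pc=0: sub  $0, $2, $3  regs=(0,12,7,4,13)
  step pc=1: addi  $4, $2, 13  regs=(0,12,7,4,20)
  step pc=2: bne  $3, $4, L11  cond=T  regs=(0,12,7,4,20)
  step pc=3: add  $2, $1, $3  regs=(0,12,16,4,20)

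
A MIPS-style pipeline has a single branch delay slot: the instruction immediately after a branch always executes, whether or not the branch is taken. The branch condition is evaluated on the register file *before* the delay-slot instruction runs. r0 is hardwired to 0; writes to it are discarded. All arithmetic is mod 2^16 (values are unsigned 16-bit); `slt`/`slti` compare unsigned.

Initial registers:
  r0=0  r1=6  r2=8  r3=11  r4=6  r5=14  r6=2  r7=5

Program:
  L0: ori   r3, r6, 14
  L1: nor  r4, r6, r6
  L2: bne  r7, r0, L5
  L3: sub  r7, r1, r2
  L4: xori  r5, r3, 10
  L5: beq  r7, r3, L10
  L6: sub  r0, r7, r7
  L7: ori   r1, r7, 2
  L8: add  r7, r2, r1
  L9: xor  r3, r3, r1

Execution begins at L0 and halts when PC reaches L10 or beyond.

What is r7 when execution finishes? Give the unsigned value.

6

#0 ori   r3, r6, 14 ; 0/6/8/14/6/14/2/5
#1 nor  r4, r6, r6 ; 0/6/8/14/65533/14/2/5
#2 bne  r7, r0, L5 ; 0/6/8/14/65533/14/2/5 ; →target
#3 sub  r7, r1, r2 ; 0/6/8/14/65533/14/2/65534
#5 beq  r7, r3, L10 ; 0/6/8/14/65533/14/2/65534 ; →fallthru
#6 sub  r0, r7, r7 ; 0/6/8/14/65533/14/2/65534
#7 ori   r1, r7, 2 ; 0/65534/8/14/65533/14/2/65534
#8 add  r7, r2, r1 ; 0/65534/8/14/65533/14/2/6
#9 xor  r3, r3, r1 ; 0/65534/8/65520/65533/14/2/6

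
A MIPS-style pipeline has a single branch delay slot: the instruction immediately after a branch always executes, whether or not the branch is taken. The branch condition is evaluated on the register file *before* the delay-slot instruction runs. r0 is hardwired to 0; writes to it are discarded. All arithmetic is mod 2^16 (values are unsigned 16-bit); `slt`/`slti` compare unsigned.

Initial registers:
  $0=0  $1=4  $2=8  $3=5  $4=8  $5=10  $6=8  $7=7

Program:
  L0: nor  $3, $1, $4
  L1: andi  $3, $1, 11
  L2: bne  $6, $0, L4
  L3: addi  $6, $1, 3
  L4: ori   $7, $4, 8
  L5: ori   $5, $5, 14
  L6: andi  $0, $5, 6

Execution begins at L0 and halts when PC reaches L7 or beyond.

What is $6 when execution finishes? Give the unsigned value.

7

  step pc=0: nor  $3, $1, $4  regs=(0,4,8,65523,8,10,8,7)
  step pc=1: andi  $3, $1, 11  regs=(0,4,8,0,8,10,8,7)
  step pc=2: bne  $6, $0, L4  cond=T  regs=(0,4,8,0,8,10,8,7)
  step pc=3: addi  $6, $1, 3  regs=(0,4,8,0,8,10,7,7)
  step pc=4: ori   $7, $4, 8  regs=(0,4,8,0,8,10,7,8)
  step pc=5: ori   $5, $5, 14  regs=(0,4,8,0,8,14,7,8)
  step pc=6: andi  $0, $5, 6  regs=(0,4,8,0,8,14,7,8)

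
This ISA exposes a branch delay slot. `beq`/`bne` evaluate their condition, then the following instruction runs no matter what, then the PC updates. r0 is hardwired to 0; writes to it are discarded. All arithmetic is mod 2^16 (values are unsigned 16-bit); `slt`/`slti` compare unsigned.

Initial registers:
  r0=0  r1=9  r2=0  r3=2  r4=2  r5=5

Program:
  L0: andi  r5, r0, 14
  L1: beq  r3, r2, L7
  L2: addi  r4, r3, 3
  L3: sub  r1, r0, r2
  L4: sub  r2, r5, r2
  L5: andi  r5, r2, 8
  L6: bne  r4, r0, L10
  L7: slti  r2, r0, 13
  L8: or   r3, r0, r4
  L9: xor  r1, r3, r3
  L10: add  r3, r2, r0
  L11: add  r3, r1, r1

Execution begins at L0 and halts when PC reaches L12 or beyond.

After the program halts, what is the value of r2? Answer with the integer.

1

#0 andi  r5, r0, 14 ; 0/9/0/2/2/0
#1 beq  r3, r2, L7 ; 0/9/0/2/2/0 ; →fallthru
#2 addi  r4, r3, 3 ; 0/9/0/2/5/0
#3 sub  r1, r0, r2 ; 0/0/0/2/5/0
#4 sub  r2, r5, r2 ; 0/0/0/2/5/0
#5 andi  r5, r2, 8 ; 0/0/0/2/5/0
#6 bne  r4, r0, L10 ; 0/0/0/2/5/0 ; →target
#7 slti  r2, r0, 13 ; 0/0/1/2/5/0
#10 add  r3, r2, r0 ; 0/0/1/1/5/0
#11 add  r3, r1, r1 ; 0/0/1/0/5/0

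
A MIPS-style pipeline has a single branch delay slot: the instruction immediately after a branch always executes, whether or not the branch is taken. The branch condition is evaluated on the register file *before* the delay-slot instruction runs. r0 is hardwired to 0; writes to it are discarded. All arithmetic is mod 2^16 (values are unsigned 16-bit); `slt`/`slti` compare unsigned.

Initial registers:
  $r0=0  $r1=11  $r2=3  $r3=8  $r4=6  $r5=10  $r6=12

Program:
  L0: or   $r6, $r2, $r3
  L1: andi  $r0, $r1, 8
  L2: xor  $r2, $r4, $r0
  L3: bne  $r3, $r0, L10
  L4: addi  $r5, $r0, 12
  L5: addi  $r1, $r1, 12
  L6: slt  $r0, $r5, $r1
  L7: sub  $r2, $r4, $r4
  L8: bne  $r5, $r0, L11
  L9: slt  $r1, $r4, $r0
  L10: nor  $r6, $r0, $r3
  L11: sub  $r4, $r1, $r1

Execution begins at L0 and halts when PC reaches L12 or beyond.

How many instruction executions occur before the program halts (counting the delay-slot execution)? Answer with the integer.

#0 or   $r6, $r2, $r3 ; 0/11/3/8/6/10/11
#1 andi  $r0, $r1, 8 ; 0/11/3/8/6/10/11
#2 xor  $r2, $r4, $r0 ; 0/11/6/8/6/10/11
#3 bne  $r3, $r0, L10 ; 0/11/6/8/6/10/11 ; →target
#4 addi  $r5, $r0, 12 ; 0/11/6/8/6/12/11
#10 nor  $r6, $r0, $r3 ; 0/11/6/8/6/12/65527
#11 sub  $r4, $r1, $r1 ; 0/11/6/8/0/12/65527

7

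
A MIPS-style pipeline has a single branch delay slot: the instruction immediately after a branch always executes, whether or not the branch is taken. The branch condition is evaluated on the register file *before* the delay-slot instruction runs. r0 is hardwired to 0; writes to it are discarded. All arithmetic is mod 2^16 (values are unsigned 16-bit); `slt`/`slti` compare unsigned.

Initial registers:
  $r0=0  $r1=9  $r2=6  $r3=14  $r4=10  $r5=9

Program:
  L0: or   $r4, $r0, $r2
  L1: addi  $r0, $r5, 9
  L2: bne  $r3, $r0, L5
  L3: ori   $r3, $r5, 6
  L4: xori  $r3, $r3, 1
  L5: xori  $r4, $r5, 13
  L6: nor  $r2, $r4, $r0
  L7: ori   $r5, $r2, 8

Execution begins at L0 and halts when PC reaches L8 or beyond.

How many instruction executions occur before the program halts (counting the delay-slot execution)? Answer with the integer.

7

  step pc=0: or   $r4, $r0, $r2  regs=(0,9,6,14,6,9)
  step pc=1: addi  $r0, $r5, 9  regs=(0,9,6,14,6,9)
  step pc=2: bne  $r3, $r0, L5  cond=T  regs=(0,9,6,14,6,9)
  step pc=3: ori   $r3, $r5, 6  regs=(0,9,6,15,6,9)
  step pc=5: xori  $r4, $r5, 13  regs=(0,9,6,15,4,9)
  step pc=6: nor  $r2, $r4, $r0  regs=(0,9,65531,15,4,9)
  step pc=7: ori   $r5, $r2, 8  regs=(0,9,65531,15,4,65531)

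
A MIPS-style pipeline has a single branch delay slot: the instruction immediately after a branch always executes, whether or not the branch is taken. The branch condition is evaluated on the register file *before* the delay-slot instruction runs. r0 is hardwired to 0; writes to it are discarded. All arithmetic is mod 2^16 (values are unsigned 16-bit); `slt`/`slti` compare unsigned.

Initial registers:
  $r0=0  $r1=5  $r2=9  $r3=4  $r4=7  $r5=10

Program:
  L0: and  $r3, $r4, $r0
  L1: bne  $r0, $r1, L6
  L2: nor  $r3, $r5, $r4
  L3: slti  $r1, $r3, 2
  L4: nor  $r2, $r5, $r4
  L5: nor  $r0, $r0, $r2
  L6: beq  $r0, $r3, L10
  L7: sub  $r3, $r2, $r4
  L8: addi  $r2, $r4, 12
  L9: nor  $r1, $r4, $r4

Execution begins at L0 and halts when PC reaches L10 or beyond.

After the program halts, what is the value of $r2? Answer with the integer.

19

PC=0  and  $r3, $r4, $r0     | $r0=0 $r1=5 $r2=9 $r3=0 $r4=7 $r5=10
PC=1  bne  $r0, $r1, L6      | $r0=0 $r1=5 $r2=9 $r3=0 $r4=7 $r5=10  [TAKEN]
PC=2  nor  $r3, $r5, $r4     | $r0=0 $r1=5 $r2=9 $r3=65520 $r4=7 $r5=10
PC=6  beq  $r0, $r3, L10     | $r0=0 $r1=5 $r2=9 $r3=65520 $r4=7 $r5=10  [not taken]
PC=7  sub  $r3, $r2, $r4     | $r0=0 $r1=5 $r2=9 $r3=2 $r4=7 $r5=10
PC=8  addi  $r2, $r4, 12     | $r0=0 $r1=5 $r2=19 $r3=2 $r4=7 $r5=10
PC=9  nor  $r1, $r4, $r4     | $r0=0 $r1=65528 $r2=19 $r3=2 $r4=7 $r5=10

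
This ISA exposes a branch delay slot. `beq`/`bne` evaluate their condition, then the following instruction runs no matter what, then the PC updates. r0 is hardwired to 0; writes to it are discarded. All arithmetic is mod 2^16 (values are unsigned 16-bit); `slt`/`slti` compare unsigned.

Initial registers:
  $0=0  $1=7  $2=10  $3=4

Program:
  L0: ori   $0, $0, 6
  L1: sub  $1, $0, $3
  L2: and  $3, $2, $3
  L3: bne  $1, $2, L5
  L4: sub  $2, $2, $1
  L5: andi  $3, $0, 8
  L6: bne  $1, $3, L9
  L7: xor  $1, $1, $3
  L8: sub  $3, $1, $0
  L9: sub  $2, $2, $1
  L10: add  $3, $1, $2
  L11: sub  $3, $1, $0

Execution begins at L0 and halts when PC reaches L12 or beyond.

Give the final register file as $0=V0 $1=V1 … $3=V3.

$0=0 $1=65532 $2=18 $3=65532

[0] ori   $0, $0, 6  →  {$0:0, $1:7, $2:10, $3:4}
[1] sub  $1, $0, $3  →  {$0:0, $1:65532, $2:10, $3:4}
[2] and  $3, $2, $3  →  {$0:0, $1:65532, $2:10, $3:0}
[3] bne  $1, $2, L5  →  {$0:0, $1:65532, $2:10, $3:0}  ⟨branch taken⟩
[4] sub  $2, $2, $1  →  {$0:0, $1:65532, $2:14, $3:0}
[5] andi  $3, $0, 8  →  {$0:0, $1:65532, $2:14, $3:0}
[6] bne  $1, $3, L9  →  {$0:0, $1:65532, $2:14, $3:0}  ⟨branch taken⟩
[7] xor  $1, $1, $3  →  {$0:0, $1:65532, $2:14, $3:0}
[9] sub  $2, $2, $1  →  {$0:0, $1:65532, $2:18, $3:0}
[10] add  $3, $1, $2  →  {$0:0, $1:65532, $2:18, $3:14}
[11] sub  $3, $1, $0  →  {$0:0, $1:65532, $2:18, $3:65532}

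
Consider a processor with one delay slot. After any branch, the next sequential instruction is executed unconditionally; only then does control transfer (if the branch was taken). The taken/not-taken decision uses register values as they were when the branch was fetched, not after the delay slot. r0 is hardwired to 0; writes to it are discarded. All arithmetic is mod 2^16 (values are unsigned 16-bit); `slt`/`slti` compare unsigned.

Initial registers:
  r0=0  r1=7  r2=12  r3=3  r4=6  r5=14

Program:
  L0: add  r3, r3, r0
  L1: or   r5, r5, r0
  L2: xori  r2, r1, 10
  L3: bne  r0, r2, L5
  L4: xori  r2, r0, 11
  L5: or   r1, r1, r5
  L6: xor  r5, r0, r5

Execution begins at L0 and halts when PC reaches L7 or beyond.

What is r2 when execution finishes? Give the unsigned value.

11

  step pc=0: add  r3, r3, r0  regs=(0,7,12,3,6,14)
  step pc=1: or   r5, r5, r0  regs=(0,7,12,3,6,14)
  step pc=2: xori  r2, r1, 10  regs=(0,7,13,3,6,14)
  step pc=3: bne  r0, r2, L5  cond=T  regs=(0,7,13,3,6,14)
  step pc=4: xori  r2, r0, 11  regs=(0,7,11,3,6,14)
  step pc=5: or   r1, r1, r5  regs=(0,15,11,3,6,14)
  step pc=6: xor  r5, r0, r5  regs=(0,15,11,3,6,14)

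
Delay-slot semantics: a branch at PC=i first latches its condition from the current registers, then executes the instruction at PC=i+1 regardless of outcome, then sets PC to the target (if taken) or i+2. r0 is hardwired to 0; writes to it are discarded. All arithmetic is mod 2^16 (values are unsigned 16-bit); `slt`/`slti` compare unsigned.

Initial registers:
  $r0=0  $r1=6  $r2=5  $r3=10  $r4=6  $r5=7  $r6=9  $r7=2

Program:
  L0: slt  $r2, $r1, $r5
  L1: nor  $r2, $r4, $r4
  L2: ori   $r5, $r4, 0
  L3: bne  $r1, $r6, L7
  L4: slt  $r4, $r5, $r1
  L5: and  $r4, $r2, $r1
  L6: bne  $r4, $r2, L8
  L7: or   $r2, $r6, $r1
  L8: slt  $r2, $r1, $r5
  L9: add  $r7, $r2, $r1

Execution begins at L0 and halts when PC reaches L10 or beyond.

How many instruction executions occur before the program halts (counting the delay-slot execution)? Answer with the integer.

8

#0 slt  $r2, $r1, $r5 ; 0/6/1/10/6/7/9/2
#1 nor  $r2, $r4, $r4 ; 0/6/65529/10/6/7/9/2
#2 ori   $r5, $r4, 0 ; 0/6/65529/10/6/6/9/2
#3 bne  $r1, $r6, L7 ; 0/6/65529/10/6/6/9/2 ; →target
#4 slt  $r4, $r5, $r1 ; 0/6/65529/10/0/6/9/2
#7 or   $r2, $r6, $r1 ; 0/6/15/10/0/6/9/2
#8 slt  $r2, $r1, $r5 ; 0/6/0/10/0/6/9/2
#9 add  $r7, $r2, $r1 ; 0/6/0/10/0/6/9/6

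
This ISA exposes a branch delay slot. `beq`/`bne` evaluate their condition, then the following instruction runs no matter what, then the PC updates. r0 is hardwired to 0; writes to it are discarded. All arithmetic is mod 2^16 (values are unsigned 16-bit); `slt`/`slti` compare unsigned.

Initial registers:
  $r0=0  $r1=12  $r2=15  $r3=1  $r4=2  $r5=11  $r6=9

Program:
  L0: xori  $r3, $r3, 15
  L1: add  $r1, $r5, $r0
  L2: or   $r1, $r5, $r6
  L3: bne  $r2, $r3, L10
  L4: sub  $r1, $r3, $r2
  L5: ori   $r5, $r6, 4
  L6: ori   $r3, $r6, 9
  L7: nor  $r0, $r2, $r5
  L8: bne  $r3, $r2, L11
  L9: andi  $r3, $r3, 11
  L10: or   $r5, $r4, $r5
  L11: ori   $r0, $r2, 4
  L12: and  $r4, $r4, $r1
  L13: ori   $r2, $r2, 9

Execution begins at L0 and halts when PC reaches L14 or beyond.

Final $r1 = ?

65535

PC=0  xori  $r3, $r3, 15     | $r0=0 $r1=12 $r2=15 $r3=14 $r4=2 $r5=11 $r6=9
PC=1  add  $r1, $r5, $r0     | $r0=0 $r1=11 $r2=15 $r3=14 $r4=2 $r5=11 $r6=9
PC=2  or   $r1, $r5, $r6     | $r0=0 $r1=11 $r2=15 $r3=14 $r4=2 $r5=11 $r6=9
PC=3  bne  $r2, $r3, L10     | $r0=0 $r1=11 $r2=15 $r3=14 $r4=2 $r5=11 $r6=9  [TAKEN]
PC=4  sub  $r1, $r3, $r2     | $r0=0 $r1=65535 $r2=15 $r3=14 $r4=2 $r5=11 $r6=9
PC=10 or   $r5, $r4, $r5     | $r0=0 $r1=65535 $r2=15 $r3=14 $r4=2 $r5=11 $r6=9
PC=11 ori   $r0, $r2, 4      | $r0=0 $r1=65535 $r2=15 $r3=14 $r4=2 $r5=11 $r6=9
PC=12 and  $r4, $r4, $r1     | $r0=0 $r1=65535 $r2=15 $r3=14 $r4=2 $r5=11 $r6=9
PC=13 ori   $r2, $r2, 9      | $r0=0 $r1=65535 $r2=15 $r3=14 $r4=2 $r5=11 $r6=9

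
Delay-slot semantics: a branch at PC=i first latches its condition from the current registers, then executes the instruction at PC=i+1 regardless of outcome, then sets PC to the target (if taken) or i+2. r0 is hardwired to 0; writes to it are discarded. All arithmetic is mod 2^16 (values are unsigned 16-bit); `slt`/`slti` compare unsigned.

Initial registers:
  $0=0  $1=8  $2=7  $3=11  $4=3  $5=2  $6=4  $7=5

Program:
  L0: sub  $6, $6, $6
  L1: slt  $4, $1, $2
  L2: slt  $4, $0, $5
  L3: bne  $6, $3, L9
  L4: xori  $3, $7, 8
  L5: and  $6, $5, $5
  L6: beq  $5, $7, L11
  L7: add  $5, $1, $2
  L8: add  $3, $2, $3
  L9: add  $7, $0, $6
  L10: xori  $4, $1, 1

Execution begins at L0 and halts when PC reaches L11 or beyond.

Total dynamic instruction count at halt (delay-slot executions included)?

  step pc=0: sub  $6, $6, $6  regs=(0,8,7,11,3,2,0,5)
  step pc=1: slt  $4, $1, $2  regs=(0,8,7,11,0,2,0,5)
  step pc=2: slt  $4, $0, $5  regs=(0,8,7,11,1,2,0,5)
  step pc=3: bne  $6, $3, L9  cond=T  regs=(0,8,7,11,1,2,0,5)
  step pc=4: xori  $3, $7, 8  regs=(0,8,7,13,1,2,0,5)
  step pc=9: add  $7, $0, $6  regs=(0,8,7,13,1,2,0,0)
  step pc=10: xori  $4, $1, 1  regs=(0,8,7,13,9,2,0,0)

7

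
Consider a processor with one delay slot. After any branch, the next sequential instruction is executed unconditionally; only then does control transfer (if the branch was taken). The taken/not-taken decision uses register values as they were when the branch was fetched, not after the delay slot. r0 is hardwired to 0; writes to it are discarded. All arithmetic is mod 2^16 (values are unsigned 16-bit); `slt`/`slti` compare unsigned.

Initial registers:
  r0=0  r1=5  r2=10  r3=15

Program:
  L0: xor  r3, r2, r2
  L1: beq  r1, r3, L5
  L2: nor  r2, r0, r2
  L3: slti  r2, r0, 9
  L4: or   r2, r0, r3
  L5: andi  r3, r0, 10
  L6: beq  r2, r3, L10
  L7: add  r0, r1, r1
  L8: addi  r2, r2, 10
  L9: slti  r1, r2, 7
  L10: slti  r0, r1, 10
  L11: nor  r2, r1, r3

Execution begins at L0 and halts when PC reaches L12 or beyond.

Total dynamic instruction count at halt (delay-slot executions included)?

[0] xor  r3, r2, r2  →  {r0:0, r1:5, r2:10, r3:0}
[1] beq  r1, r3, L5  →  {r0:0, r1:5, r2:10, r3:0}  ⟨branch fallthrough⟩
[2] nor  r2, r0, r2  →  {r0:0, r1:5, r2:65525, r3:0}
[3] slti  r2, r0, 9  →  {r0:0, r1:5, r2:1, r3:0}
[4] or   r2, r0, r3  →  {r0:0, r1:5, r2:0, r3:0}
[5] andi  r3, r0, 10  →  {r0:0, r1:5, r2:0, r3:0}
[6] beq  r2, r3, L10  →  {r0:0, r1:5, r2:0, r3:0}  ⟨branch taken⟩
[7] add  r0, r1, r1  →  {r0:0, r1:5, r2:0, r3:0}
[10] slti  r0, r1, 10  →  {r0:0, r1:5, r2:0, r3:0}
[11] nor  r2, r1, r3  →  {r0:0, r1:5, r2:65530, r3:0}

10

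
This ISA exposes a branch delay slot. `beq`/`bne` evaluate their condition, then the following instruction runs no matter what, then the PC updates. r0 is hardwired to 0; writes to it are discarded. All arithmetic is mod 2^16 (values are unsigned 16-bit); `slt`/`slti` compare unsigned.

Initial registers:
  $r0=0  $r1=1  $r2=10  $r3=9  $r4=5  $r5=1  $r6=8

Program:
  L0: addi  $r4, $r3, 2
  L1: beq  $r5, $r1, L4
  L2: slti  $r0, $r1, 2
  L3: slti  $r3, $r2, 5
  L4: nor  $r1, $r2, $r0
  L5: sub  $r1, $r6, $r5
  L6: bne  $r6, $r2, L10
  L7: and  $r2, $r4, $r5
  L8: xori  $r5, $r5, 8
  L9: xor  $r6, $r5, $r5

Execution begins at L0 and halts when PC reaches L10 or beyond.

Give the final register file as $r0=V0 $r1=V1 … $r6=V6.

  step pc=0: addi  $r4, $r3, 2  regs=(0,1,10,9,11,1,8)
  step pc=1: beq  $r5, $r1, L4  cond=T  regs=(0,1,10,9,11,1,8)
  step pc=2: slti  $r0, $r1, 2  regs=(0,1,10,9,11,1,8)
  step pc=4: nor  $r1, $r2, $r0  regs=(0,65525,10,9,11,1,8)
  step pc=5: sub  $r1, $r6, $r5  regs=(0,7,10,9,11,1,8)
  step pc=6: bne  $r6, $r2, L10  cond=T  regs=(0,7,10,9,11,1,8)
  step pc=7: and  $r2, $r4, $r5  regs=(0,7,1,9,11,1,8)

$r0=0 $r1=7 $r2=1 $r3=9 $r4=11 $r5=1 $r6=8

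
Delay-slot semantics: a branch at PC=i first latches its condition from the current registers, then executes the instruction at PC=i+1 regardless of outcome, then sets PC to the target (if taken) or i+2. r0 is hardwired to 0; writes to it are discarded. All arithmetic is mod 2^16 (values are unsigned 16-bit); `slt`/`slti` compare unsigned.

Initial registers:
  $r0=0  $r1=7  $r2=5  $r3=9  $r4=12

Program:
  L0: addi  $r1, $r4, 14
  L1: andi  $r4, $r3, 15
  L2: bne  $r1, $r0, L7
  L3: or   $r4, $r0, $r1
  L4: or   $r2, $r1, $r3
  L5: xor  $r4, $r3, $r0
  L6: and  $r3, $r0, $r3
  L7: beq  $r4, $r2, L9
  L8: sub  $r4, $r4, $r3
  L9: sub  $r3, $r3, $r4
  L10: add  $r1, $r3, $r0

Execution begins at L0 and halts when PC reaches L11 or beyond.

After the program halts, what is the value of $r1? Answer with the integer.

65528

#0 addi  $r1, $r4, 14 ; 0/26/5/9/12
#1 andi  $r4, $r3, 15 ; 0/26/5/9/9
#2 bne  $r1, $r0, L7 ; 0/26/5/9/9 ; →target
#3 or   $r4, $r0, $r1 ; 0/26/5/9/26
#7 beq  $r4, $r2, L9 ; 0/26/5/9/26 ; →fallthru
#8 sub  $r4, $r4, $r3 ; 0/26/5/9/17
#9 sub  $r3, $r3, $r4 ; 0/26/5/65528/17
#10 add  $r1, $r3, $r0 ; 0/65528/5/65528/17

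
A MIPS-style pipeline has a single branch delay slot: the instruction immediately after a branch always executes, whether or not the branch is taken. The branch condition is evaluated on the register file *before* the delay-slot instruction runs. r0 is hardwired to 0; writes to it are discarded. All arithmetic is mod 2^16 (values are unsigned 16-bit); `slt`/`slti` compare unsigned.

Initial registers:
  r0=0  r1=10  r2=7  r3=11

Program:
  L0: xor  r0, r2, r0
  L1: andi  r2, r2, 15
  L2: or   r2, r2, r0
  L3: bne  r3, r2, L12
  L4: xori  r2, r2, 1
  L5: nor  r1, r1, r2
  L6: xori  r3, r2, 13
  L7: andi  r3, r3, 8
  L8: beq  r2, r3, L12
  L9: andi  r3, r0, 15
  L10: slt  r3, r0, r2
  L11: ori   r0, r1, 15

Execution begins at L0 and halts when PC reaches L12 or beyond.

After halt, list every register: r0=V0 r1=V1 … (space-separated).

r0=0 r1=10 r2=6 r3=11

[0] xor  r0, r2, r0  →  {r0:0, r1:10, r2:7, r3:11}
[1] andi  r2, r2, 15  →  {r0:0, r1:10, r2:7, r3:11}
[2] or   r2, r2, r0  →  {r0:0, r1:10, r2:7, r3:11}
[3] bne  r3, r2, L12  →  {r0:0, r1:10, r2:7, r3:11}  ⟨branch taken⟩
[4] xori  r2, r2, 1  →  {r0:0, r1:10, r2:6, r3:11}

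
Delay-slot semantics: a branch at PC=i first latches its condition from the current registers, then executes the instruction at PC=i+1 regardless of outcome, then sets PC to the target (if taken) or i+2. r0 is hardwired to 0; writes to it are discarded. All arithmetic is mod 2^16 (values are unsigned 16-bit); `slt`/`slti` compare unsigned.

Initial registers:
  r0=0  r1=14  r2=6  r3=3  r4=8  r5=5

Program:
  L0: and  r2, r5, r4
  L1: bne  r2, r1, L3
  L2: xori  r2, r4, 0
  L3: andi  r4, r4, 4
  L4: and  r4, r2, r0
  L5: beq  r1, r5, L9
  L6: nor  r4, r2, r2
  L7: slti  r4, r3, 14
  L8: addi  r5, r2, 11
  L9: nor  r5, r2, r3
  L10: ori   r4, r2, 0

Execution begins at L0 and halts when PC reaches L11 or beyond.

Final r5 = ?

65524

#0 and  r2, r5, r4 ; 0/14/0/3/8/5
#1 bne  r2, r1, L3 ; 0/14/0/3/8/5 ; →target
#2 xori  r2, r4, 0 ; 0/14/8/3/8/5
#3 andi  r4, r4, 4 ; 0/14/8/3/0/5
#4 and  r4, r2, r0 ; 0/14/8/3/0/5
#5 beq  r1, r5, L9 ; 0/14/8/3/0/5 ; →fallthru
#6 nor  r4, r2, r2 ; 0/14/8/3/65527/5
#7 slti  r4, r3, 14 ; 0/14/8/3/1/5
#8 addi  r5, r2, 11 ; 0/14/8/3/1/19
#9 nor  r5, r2, r3 ; 0/14/8/3/1/65524
#10 ori   r4, r2, 0 ; 0/14/8/3/8/65524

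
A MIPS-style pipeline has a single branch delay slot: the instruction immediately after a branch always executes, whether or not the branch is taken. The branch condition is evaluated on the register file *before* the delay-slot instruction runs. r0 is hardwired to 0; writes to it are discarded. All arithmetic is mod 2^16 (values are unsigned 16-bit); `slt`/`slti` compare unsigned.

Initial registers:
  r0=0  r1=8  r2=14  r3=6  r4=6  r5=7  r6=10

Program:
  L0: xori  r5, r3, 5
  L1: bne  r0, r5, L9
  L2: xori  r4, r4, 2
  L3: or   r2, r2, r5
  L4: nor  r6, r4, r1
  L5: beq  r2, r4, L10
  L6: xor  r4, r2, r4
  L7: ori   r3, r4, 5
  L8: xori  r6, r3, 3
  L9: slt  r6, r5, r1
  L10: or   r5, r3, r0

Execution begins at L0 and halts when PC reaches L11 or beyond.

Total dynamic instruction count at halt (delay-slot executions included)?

#0 xori  r5, r3, 5 ; 0/8/14/6/6/3/10
#1 bne  r0, r5, L9 ; 0/8/14/6/6/3/10 ; →target
#2 xori  r4, r4, 2 ; 0/8/14/6/4/3/10
#9 slt  r6, r5, r1 ; 0/8/14/6/4/3/1
#10 or   r5, r3, r0 ; 0/8/14/6/4/6/1

5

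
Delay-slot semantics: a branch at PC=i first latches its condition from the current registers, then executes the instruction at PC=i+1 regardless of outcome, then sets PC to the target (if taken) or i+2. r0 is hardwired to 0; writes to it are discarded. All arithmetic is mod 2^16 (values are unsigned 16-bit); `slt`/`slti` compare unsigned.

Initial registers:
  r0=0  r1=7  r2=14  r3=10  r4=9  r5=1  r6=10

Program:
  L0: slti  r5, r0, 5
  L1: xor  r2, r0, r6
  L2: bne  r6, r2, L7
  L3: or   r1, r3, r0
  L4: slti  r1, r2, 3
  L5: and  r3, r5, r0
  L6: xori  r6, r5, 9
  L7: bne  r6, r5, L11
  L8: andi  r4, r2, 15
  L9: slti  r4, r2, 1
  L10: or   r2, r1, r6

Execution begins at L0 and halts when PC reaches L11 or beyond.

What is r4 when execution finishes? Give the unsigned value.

[0] slti  r5, r0, 5  →  {r0:0, r1:7, r2:14, r3:10, r4:9, r5:1, r6:10}
[1] xor  r2, r0, r6  →  {r0:0, r1:7, r2:10, r3:10, r4:9, r5:1, r6:10}
[2] bne  r6, r2, L7  →  {r0:0, r1:7, r2:10, r3:10, r4:9, r5:1, r6:10}  ⟨branch fallthrough⟩
[3] or   r1, r3, r0  →  {r0:0, r1:10, r2:10, r3:10, r4:9, r5:1, r6:10}
[4] slti  r1, r2, 3  →  {r0:0, r1:0, r2:10, r3:10, r4:9, r5:1, r6:10}
[5] and  r3, r5, r0  →  {r0:0, r1:0, r2:10, r3:0, r4:9, r5:1, r6:10}
[6] xori  r6, r5, 9  →  {r0:0, r1:0, r2:10, r3:0, r4:9, r5:1, r6:8}
[7] bne  r6, r5, L11  →  {r0:0, r1:0, r2:10, r3:0, r4:9, r5:1, r6:8}  ⟨branch taken⟩
[8] andi  r4, r2, 15  →  {r0:0, r1:0, r2:10, r3:0, r4:10, r5:1, r6:8}

10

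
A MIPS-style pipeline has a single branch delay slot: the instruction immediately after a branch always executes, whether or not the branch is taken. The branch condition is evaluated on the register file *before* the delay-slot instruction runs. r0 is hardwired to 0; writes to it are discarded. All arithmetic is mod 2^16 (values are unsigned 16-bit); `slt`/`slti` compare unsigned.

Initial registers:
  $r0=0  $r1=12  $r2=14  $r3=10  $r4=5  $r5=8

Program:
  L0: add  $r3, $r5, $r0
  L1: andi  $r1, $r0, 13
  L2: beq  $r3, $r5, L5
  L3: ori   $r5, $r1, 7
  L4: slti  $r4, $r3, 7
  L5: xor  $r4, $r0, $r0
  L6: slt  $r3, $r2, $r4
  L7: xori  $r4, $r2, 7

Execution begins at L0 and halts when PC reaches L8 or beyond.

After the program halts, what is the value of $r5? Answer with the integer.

7

[0] add  $r3, $r5, $r0  →  {$r0:0, $r1:12, $r2:14, $r3:8, $r4:5, $r5:8}
[1] andi  $r1, $r0, 13  →  {$r0:0, $r1:0, $r2:14, $r3:8, $r4:5, $r5:8}
[2] beq  $r3, $r5, L5  →  {$r0:0, $r1:0, $r2:14, $r3:8, $r4:5, $r5:8}  ⟨branch taken⟩
[3] ori   $r5, $r1, 7  →  {$r0:0, $r1:0, $r2:14, $r3:8, $r4:5, $r5:7}
[5] xor  $r4, $r0, $r0  →  {$r0:0, $r1:0, $r2:14, $r3:8, $r4:0, $r5:7}
[6] slt  $r3, $r2, $r4  →  {$r0:0, $r1:0, $r2:14, $r3:0, $r4:0, $r5:7}
[7] xori  $r4, $r2, 7  →  {$r0:0, $r1:0, $r2:14, $r3:0, $r4:9, $r5:7}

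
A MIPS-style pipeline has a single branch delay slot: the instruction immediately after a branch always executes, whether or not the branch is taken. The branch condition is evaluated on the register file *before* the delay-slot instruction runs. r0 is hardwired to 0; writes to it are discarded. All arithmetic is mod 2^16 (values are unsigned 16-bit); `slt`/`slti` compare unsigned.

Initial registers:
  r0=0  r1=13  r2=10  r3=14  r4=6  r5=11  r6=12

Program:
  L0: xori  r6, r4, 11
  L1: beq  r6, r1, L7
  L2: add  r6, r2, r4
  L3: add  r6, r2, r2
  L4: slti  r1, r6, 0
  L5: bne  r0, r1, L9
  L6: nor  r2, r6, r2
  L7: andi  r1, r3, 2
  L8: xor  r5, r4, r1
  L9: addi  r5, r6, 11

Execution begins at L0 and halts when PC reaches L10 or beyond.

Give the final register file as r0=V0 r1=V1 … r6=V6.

#0 xori  r6, r4, 11 ; 0/13/10/14/6/11/13
#1 beq  r6, r1, L7 ; 0/13/10/14/6/11/13 ; →target
#2 add  r6, r2, r4 ; 0/13/10/14/6/11/16
#7 andi  r1, r3, 2 ; 0/2/10/14/6/11/16
#8 xor  r5, r4, r1 ; 0/2/10/14/6/4/16
#9 addi  r5, r6, 11 ; 0/2/10/14/6/27/16

r0=0 r1=2 r2=10 r3=14 r4=6 r5=27 r6=16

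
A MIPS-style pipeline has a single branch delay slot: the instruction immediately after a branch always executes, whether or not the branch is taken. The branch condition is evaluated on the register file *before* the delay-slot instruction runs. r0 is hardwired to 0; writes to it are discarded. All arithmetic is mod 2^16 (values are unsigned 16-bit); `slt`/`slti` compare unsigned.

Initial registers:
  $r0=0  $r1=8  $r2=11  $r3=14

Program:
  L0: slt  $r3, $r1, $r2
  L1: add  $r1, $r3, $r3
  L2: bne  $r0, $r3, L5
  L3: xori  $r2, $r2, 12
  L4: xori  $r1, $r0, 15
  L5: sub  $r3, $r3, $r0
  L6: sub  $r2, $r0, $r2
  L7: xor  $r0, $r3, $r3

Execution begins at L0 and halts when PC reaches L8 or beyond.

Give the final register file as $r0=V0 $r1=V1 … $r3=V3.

$r0=0 $r1=2 $r2=65529 $r3=1

  step pc=0: slt  $r3, $r1, $r2  regs=(0,8,11,1)
  step pc=1: add  $r1, $r3, $r3  regs=(0,2,11,1)
  step pc=2: bne  $r0, $r3, L5  cond=T  regs=(0,2,11,1)
  step pc=3: xori  $r2, $r2, 12  regs=(0,2,7,1)
  step pc=5: sub  $r3, $r3, $r0  regs=(0,2,7,1)
  step pc=6: sub  $r2, $r0, $r2  regs=(0,2,65529,1)
  step pc=7: xor  $r0, $r3, $r3  regs=(0,2,65529,1)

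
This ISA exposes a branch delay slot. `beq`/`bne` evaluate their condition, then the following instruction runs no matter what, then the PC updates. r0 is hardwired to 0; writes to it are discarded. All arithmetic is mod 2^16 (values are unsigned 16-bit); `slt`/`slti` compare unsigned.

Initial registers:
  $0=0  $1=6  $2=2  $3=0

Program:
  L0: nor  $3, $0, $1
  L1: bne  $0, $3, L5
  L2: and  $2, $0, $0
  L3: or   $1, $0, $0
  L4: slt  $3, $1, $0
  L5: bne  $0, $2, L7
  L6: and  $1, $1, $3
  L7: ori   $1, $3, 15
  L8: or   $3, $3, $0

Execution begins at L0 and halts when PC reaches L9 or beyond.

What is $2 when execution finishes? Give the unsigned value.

[0] nor  $3, $0, $1  →  {$0:0, $1:6, $2:2, $3:65529}
[1] bne  $0, $3, L5  →  {$0:0, $1:6, $2:2, $3:65529}  ⟨branch taken⟩
[2] and  $2, $0, $0  →  {$0:0, $1:6, $2:0, $3:65529}
[5] bne  $0, $2, L7  →  {$0:0, $1:6, $2:0, $3:65529}  ⟨branch fallthrough⟩
[6] and  $1, $1, $3  →  {$0:0, $1:0, $2:0, $3:65529}
[7] ori   $1, $3, 15  →  {$0:0, $1:65535, $2:0, $3:65529}
[8] or   $3, $3, $0  →  {$0:0, $1:65535, $2:0, $3:65529}

0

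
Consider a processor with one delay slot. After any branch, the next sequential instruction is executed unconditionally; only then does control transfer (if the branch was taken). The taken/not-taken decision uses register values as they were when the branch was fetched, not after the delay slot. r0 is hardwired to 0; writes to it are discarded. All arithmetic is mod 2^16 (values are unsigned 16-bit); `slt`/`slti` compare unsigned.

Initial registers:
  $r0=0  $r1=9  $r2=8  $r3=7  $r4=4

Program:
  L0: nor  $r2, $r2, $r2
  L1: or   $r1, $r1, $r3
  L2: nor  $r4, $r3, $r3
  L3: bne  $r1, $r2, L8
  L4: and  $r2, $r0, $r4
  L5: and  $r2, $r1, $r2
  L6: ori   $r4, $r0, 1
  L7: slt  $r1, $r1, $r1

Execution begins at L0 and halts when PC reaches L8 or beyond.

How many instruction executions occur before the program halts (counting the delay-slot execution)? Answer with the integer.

#0 nor  $r2, $r2, $r2 ; 0/9/65527/7/4
#1 or   $r1, $r1, $r3 ; 0/15/65527/7/4
#2 nor  $r4, $r3, $r3 ; 0/15/65527/7/65528
#3 bne  $r1, $r2, L8 ; 0/15/65527/7/65528 ; →target
#4 and  $r2, $r0, $r4 ; 0/15/0/7/65528

5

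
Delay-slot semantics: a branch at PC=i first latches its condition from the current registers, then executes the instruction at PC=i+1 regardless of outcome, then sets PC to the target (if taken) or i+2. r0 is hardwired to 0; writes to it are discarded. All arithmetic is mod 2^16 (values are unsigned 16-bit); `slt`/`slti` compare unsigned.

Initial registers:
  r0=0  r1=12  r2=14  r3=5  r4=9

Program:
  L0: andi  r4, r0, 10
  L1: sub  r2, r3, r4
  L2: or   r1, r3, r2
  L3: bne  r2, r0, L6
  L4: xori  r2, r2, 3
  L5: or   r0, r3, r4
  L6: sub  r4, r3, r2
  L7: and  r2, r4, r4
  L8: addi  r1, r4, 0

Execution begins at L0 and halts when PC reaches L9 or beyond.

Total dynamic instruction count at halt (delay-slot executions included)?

  step pc=0: andi  r4, r0, 10  regs=(0,12,14,5,0)
  step pc=1: sub  r2, r3, r4  regs=(0,12,5,5,0)
  step pc=2: or   r1, r3, r2  regs=(0,5,5,5,0)
  step pc=3: bne  r2, r0, L6  cond=T  regs=(0,5,5,5,0)
  step pc=4: xori  r2, r2, 3  regs=(0,5,6,5,0)
  step pc=6: sub  r4, r3, r2  regs=(0,5,6,5,65535)
  step pc=7: and  r2, r4, r4  regs=(0,5,65535,5,65535)
  step pc=8: addi  r1, r4, 0  regs=(0,65535,65535,5,65535)

8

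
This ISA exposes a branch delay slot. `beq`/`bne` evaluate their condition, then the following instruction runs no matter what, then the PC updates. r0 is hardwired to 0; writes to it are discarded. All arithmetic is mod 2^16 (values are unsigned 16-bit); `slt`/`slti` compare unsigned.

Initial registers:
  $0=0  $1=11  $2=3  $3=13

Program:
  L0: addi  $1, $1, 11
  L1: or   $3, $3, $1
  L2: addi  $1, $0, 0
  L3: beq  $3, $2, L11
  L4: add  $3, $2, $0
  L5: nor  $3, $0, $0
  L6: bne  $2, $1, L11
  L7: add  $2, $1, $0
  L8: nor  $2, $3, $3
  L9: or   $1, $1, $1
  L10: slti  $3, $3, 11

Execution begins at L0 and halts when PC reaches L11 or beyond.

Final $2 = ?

0

#0 addi  $1, $1, 11 ; 0/22/3/13
#1 or   $3, $3, $1 ; 0/22/3/31
#2 addi  $1, $0, 0 ; 0/0/3/31
#3 beq  $3, $2, L11 ; 0/0/3/31 ; →fallthru
#4 add  $3, $2, $0 ; 0/0/3/3
#5 nor  $3, $0, $0 ; 0/0/3/65535
#6 bne  $2, $1, L11 ; 0/0/3/65535 ; →target
#7 add  $2, $1, $0 ; 0/0/0/65535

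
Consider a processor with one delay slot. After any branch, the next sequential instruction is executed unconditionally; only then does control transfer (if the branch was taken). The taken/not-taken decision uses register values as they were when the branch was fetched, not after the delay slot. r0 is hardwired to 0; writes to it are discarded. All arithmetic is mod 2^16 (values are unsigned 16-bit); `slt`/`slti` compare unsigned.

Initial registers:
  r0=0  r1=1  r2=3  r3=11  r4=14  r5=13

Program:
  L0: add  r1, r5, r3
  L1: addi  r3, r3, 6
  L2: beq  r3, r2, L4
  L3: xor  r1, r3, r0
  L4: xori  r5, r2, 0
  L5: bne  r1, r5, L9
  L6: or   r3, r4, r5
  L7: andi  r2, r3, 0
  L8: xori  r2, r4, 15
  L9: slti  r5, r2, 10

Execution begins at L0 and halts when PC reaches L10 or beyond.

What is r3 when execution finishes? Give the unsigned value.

#0 add  r1, r5, r3 ; 0/24/3/11/14/13
#1 addi  r3, r3, 6 ; 0/24/3/17/14/13
#2 beq  r3, r2, L4 ; 0/24/3/17/14/13 ; →fallthru
#3 xor  r1, r3, r0 ; 0/17/3/17/14/13
#4 xori  r5, r2, 0 ; 0/17/3/17/14/3
#5 bne  r1, r5, L9 ; 0/17/3/17/14/3 ; →target
#6 or   r3, r4, r5 ; 0/17/3/15/14/3
#9 slti  r5, r2, 10 ; 0/17/3/15/14/1

15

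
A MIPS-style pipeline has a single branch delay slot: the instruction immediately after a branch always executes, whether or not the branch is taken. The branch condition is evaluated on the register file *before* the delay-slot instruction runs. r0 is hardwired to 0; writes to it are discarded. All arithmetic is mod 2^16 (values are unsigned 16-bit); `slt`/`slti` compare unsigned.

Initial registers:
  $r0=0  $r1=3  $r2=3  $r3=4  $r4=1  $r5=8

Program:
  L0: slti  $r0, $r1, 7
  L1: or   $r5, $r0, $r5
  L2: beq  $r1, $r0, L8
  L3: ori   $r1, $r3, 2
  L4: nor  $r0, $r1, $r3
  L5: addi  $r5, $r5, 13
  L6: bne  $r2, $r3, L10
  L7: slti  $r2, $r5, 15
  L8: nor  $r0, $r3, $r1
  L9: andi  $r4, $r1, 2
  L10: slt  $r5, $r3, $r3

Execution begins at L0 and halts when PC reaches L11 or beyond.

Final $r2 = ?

#0 slti  $r0, $r1, 7 ; 0/3/3/4/1/8
#1 or   $r5, $r0, $r5 ; 0/3/3/4/1/8
#2 beq  $r1, $r0, L8 ; 0/3/3/4/1/8 ; →fallthru
#3 ori   $r1, $r3, 2 ; 0/6/3/4/1/8
#4 nor  $r0, $r1, $r3 ; 0/6/3/4/1/8
#5 addi  $r5, $r5, 13 ; 0/6/3/4/1/21
#6 bne  $r2, $r3, L10 ; 0/6/3/4/1/21 ; →target
#7 slti  $r2, $r5, 15 ; 0/6/0/4/1/21
#10 slt  $r5, $r3, $r3 ; 0/6/0/4/1/0

0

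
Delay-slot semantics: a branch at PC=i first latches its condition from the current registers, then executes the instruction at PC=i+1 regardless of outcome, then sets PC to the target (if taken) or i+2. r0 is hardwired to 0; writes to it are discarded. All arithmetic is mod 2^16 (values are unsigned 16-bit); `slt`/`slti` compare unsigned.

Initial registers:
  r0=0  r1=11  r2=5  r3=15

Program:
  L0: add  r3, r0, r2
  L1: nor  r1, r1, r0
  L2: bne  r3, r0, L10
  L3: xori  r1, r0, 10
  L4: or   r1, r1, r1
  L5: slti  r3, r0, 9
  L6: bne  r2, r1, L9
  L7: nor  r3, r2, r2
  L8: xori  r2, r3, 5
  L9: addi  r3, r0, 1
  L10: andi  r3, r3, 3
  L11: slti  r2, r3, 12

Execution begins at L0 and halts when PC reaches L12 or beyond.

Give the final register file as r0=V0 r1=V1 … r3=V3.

r0=0 r1=10 r2=1 r3=1

  step pc=0: add  r3, r0, r2  regs=(0,11,5,5)
  step pc=1: nor  r1, r1, r0  regs=(0,65524,5,5)
  step pc=2: bne  r3, r0, L10  cond=T  regs=(0,65524,5,5)
  step pc=3: xori  r1, r0, 10  regs=(0,10,5,5)
  step pc=10: andi  r3, r3, 3  regs=(0,10,5,1)
  step pc=11: slti  r2, r3, 12  regs=(0,10,1,1)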